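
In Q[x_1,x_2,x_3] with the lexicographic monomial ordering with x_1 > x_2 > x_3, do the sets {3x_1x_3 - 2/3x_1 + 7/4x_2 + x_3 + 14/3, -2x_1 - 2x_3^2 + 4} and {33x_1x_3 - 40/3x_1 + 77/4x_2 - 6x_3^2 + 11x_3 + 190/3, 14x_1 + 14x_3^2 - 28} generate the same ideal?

For a fixed monomial order, each ideal has a unique reduced Gröbner basis; comparing bases decides equality.
Buchberger on the first generating set:
f_1 = 3x_1x_3 - 2/3x_1 + 7/4x_2 + x_3 + 14/3, LT = x_1x_3.
f_2 = -2x_1 - 2x_3^2 + 4, LT = x_1.

S(f_1,f_2): lcm = x_1x_3. S = -2/9x_1 + 7/12x_2 - x_3^3 + 7/3x_3 + 14/9.
  leading term x_1: subtract (1/9)·f_2 from -2/9x_1 + 7/12x_2 - x_3^3 + 7/3x_3 + 14/9 → 7/12x_2 - x_3^3 + 2/9x_3^2 + 7/3x_3 + 10/9
  leading term x_2: no divisor's leading term divides it; move 7/12x_2 to the remainder.
  leading term x_3^3: no divisor's leading term divides it; move -x_3^3 to the remainder.
  leading term x_3^2: no divisor's leading term divides it; move 2/9x_3^2 to the remainder.
  leading term x_3: no divisor's leading term divides it; move 7/3x_3 to the remainder.
  leading term 1: no divisor's leading term divides it; move 10/9 to the remainder.
  remainder 7/12x_2 - x_3^3 + 2/9x_3^2 + 7/3x_3 + 10/9 ≠ 0; add g_3 = 7/12x_2 - x_3^3 + 2/9x_3^2 + 7/3x_3 + 10/9 to the basis.

The other S-polynomials (S(f_1,g_3), S(f_2,g_3)) all reduce to 0 modulo the current basis, so we have a Gröbner basis.
Inter-reduce: drop elements whose leading term is divisible by another's, tail-reduce, and make monic.
Reduced Gröbner basis: {x_1 + x_3^2 - 2, x_2 - 12/7x_3^3 + 8/21x_3^2 + 4x_3 + 40/21}.

Buchberger on the second generating set:
h_1 = 33x_1x_3 - 40/3x_1 + 77/4x_2 - 6x_3^2 + 11x_3 + 190/3, LT = x_1x_3.
h_2 = 14x_1 + 14x_3^2 - 28, LT = x_1.

S(h_1,h_2): lcm = x_1x_3. S = -40/99x_1 + 7/12x_2 - x_3^3 - 2/11x_3^2 + 7/3x_3 + 190/99.
  leading term x_1: subtract (-20/693)·h_2 from -40/99x_1 + 7/12x_2 - x_3^3 - 2/11x_3^2 + 7/3x_3 + 190/99 → 7/12x_2 - x_3^3 + 2/9x_3^2 + 7/3x_3 + 10/9
  leading term x_2: no divisor's leading term divides it; move 7/12x_2 to the remainder.
  leading term x_3^3: no divisor's leading term divides it; move -x_3^3 to the remainder.
  leading term x_3^2: no divisor's leading term divides it; move 2/9x_3^2 to the remainder.
  leading term x_3: no divisor's leading term divides it; move 7/3x_3 to the remainder.
  leading term 1: no divisor's leading term divides it; move 10/9 to the remainder.
  remainder 7/12x_2 - x_3^3 + 2/9x_3^2 + 7/3x_3 + 10/9 ≠ 0; add k_3 = 7/12x_2 - x_3^3 + 2/9x_3^2 + 7/3x_3 + 10/9 to the basis.

The other S-polynomials (S(h_1,k_3), S(h_2,k_3)) all reduce to 0 modulo the current basis, so we have a Gröbner basis.
Inter-reduce: drop elements whose leading term is divisible by another's, tail-reduce, and make monic.
Reduced Gröbner basis: {x_1 + x_3^2 - 2, x_2 - 12/7x_3^3 + 8/21x_3^2 + 4x_3 + 40/21}.

The two bases agree; hence the ideals are identical.
The same test decides containment: I ⊆ J iff every generator of I reduces to 0 modulo a Gröbner basis of J.

Yes, the ideals are equal.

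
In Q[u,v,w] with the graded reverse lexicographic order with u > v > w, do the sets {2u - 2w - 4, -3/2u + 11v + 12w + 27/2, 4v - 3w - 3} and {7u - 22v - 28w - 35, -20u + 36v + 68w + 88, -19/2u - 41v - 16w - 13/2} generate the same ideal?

Yes, the ideals are equal.

Since reduced Gröbner bases are canonical representatives of ideals under a given ordering, it suffices to compute and compare them.
Buchberger on the first generating set:
f_1 = 2u - 2w - 4, LT = u.
f_2 = -3/2u + 11v + 12w + 27/2, LT = u.
f_3 = 4v - 3w - 3, LT = v.

S(f_1,f_2): lcm = u. S = 22/3v + 7w + 7.
  leading term v: subtract (11/6)·f_3 from 22/3v + 7w + 7 → 25/2w + 25/2
  leading term w: no divisor's leading term divides it; move 25/2w to the remainder.
  leading term 1: no divisor's leading term divides it; move 25/2 to the remainder.
  remainder 25/2w + 25/2 ≠ 0; add g_4 = 25/2w + 25/2 to the basis.

The other S-polynomials (S(f_1,f_3), S(f_2,f_3), S(f_1,g_4), S(f_2,g_4), S(f_3,g_4)) all reduce to 0 modulo the current basis, so we have a Gröbner basis.
Inter-reduce: drop elements whose leading term is divisible by another's, tail-reduce, and make monic.
Reduced Gröbner basis: {u - 1, v, w + 1}.

Buchberger on the second generating set:
h_1 = 7u - 22v - 28w - 35, LT = u.
h_2 = -20u + 36v + 68w + 88, LT = u.
h_3 = -19/2u - 41v - 16w - 13/2, LT = u.

S(h_1,h_2): lcm = u. S = -47/35v - 3/5w - 3/5.
  leading term v: no divisor's leading term divides it; move -47/35v to the remainder.
  leading term w: no divisor's leading term divides it; move -3/5w to the remainder.
  leading term 1: no divisor's leading term divides it; move -3/5 to the remainder.
  remainder -47/35v - 3/5w - 3/5 ≠ 0; add k_4 = -47/35v - 3/5w - 3/5 to the basis.

S(h_1,h_3): lcm = u. S = -992/133v - 108/19w - 108/19.
  leading term v: subtract (4960/893)·k_4 from -992/133v - 108/19w - 108/19 → -2100/893w - 2100/893
  leading term w: no divisor's leading term divides it; move -2100/893w to the remainder.
  leading term 1: no divisor's leading term divides it; move -2100/893 to the remainder.
  remainder -2100/893w - 2100/893 ≠ 0; add k_5 = -2100/893w - 2100/893 to the basis.

The other S-polynomials (S(h_2,h_3), S(h_1,k_4), S(h_2,k_4), S(h_3,k_4), S(h_1,k_5), S(h_2,k_5), S(h_3,k_5), S(k_4,k_5)) all reduce to 0 modulo the current basis, so we have a Gröbner basis.
Inter-reduce: drop elements whose leading term is divisible by another's, tail-reduce, and make monic.
Reduced Gröbner basis: {u - 1, v, w + 1}.

These coincide, so the ideals are equal.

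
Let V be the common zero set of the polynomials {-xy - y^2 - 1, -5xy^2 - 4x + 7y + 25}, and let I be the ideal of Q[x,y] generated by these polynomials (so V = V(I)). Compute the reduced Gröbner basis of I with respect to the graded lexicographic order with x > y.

Buchberger's algorithm terminates because the ascending chain of leading-term ideals stabilizes.

f_1 = -xy - y^2 - 1, LT = xy.
f_2 = -5xy^2 - 4x + 7y + 25, LT = xy^2.

S(f_1,f_2): lcm = xy^2. S = y^3 - 4/5x + 12/5y + 5.
  reduce S modulo (f_1, f_2):
  remainder y^3 - 4/5x + 12/5y + 5 ≠ 0; add g_3 = y^3 - 4/5x + 12/5y + 5 to the basis.

S(f_1,g_3): lcm = xy^3. S = y^4 + 4/5x^2 - 12/5xy + y^2 - 5x.
  reduce S modulo (f_1, f_2, g_3):
  remainder 4/5x^2 + 1/5y^2 - 5x - 5y + 8/5 ≠ 0; add g_4 = 4/5x^2 + 1/5y^2 - 5x - 5y + 8/5 to the basis.

The other S-polynomials (S(f_2,g_3), S(f_1,g_4), S(f_2,g_4), S(g_3,g_4)) all reduce to 0 modulo the current basis, so we have a Gröbner basis.
Inter-reduce: drop elements whose leading term is divisible by another's, tail-reduce, and make monic.

G = {y^3 - 4/5x + 12/5y + 5, x^2 + 1/4y^2 - 25/4x - 25/4y + 2, xy + y^2 + 1}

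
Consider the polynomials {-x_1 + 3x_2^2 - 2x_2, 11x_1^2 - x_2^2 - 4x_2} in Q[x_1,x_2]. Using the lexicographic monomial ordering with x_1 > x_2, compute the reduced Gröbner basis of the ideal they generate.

G = {x_1 - 3x_2^2 + 2x_2, x_2^4 - 4/3x_2^3 + 43/99x_2^2 - 4/99x_2}

The reduced Gröbner basis is the canonical form of the ideal for this ordering.

f_1 = -x_1 + 3x_2^2 - 2x_2, LT = x_1.
f_2 = 11x_1^2 - x_2^2 - 4x_2, LT = x_1^2.

S(f_1,f_2): lcm = x_1^2. S = -3x_1x_2^2 + 2x_1x_2 + 1/11x_2^2 + 4/11x_2.
  reduce S modulo (f_1, f_2):
  remainder -9x_2^4 + 12x_2^3 - 43/11x_2^2 + 4/11x_2 ≠ 0; add g_3 = -9x_2^4 + 12x_2^3 - 43/11x_2^2 + 4/11x_2 to the basis.

The other S-polynomials (S(f_1,g_3), S(f_2,g_3)) all reduce to 0 modulo the current basis, so we have a Gröbner basis.
Inter-reduce: drop elements whose leading term is divisible by another's, tail-reduce, and make monic.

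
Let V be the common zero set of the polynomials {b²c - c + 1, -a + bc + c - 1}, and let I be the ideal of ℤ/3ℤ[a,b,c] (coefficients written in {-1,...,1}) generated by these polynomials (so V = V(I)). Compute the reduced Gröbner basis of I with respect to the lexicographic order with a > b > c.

G = {a - bc - c + 1, b²c - c + 1}

f_1 = b²c - c + 1, LT = b²c.
f_2 = -a + bc + c - 1, LT = a.

The S-polynomials (S(f_1,f_2)) all reduce to 0 modulo the current basis, so we have a Gröbner basis.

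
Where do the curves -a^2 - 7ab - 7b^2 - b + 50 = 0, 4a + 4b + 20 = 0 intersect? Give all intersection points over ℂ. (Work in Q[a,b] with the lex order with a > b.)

Compute a lex Gröbner basis by Buchberger's algorithm.
f_1 = -a^2 - 7ab - 7b^2 - b + 50, LT = a^2.
f_2 = 4a + 4b + 20, LT = a.

S(f_1,f_2): lcm = a^2. S = 6ab - 5a + 7b^2 + b - 50.
  leading term ab: subtract (3/2b)·f_2 from 6ab - 5a + 7b^2 + b - 50 → -5a + b^2 - 29b - 50
  leading term a: subtract (-5/4)·f_2 from -5a + b^2 - 29b - 50 → b^2 - 24b - 25
  leading term b^2: no divisor's leading term divides it; move b^2 to the remainder.
  leading term b: no divisor's leading term divides it; move -24b to the remainder.
  leading term 1: no divisor's leading term divides it; move -25 to the remainder.
  remainder b^2 - 24b - 25 ≠ 0; add h_3 = b^2 - 24b - 25 to the basis.

The other S-polynomials (S(f_1,h_3), S(f_2,h_3)) all reduce to 0 modulo the current basis, so we have a Gröbner basis.
Inter-reduce: drop elements whose leading term is divisible by another's, tail-reduce, and make monic.
Reduced Gröbner basis: {a + b + 5, b^2 - 24b - 25}.

From the last basis element, b^2 - 24b - 25 = 0, so b takes values in {-1, 25}. Each choice, substituted upward through the basis, yields the corresponding point(s) of the solution set.
  b = -1: the earlier basis element becomes a + 4 = 0, giving a = -4 — point (-4, -1).
  b = 25: the earlier basis element becomes a + 30 = 0, giving a = -30 — point (-30, 25).
This is the nonlinear analogue of row-reducing a linear system.

{(-4, -1), (-30, 25)}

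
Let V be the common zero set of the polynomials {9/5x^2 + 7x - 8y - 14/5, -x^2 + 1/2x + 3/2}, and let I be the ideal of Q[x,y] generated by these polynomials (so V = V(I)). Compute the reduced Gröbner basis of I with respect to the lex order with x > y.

f_1 = 9/5x^2 + 7x - 8y - 14/5, LT = x^2.
f_2 = -x^2 + 1/2x + 3/2, LT = x^2.

S(f_1,f_2): lcm = x^2. S = 79/18x - 40/9y - 1/18.
  reduce S modulo (f_1, f_2):
  remainder 79/18x - 40/9y - 1/18 ≠ 0; add g_3 = 79/18x - 40/9y - 1/18 to the basis.

S(f_1,g_3): lcm = x^2. S = 80/79xy + 2774/711x - 40/9y - 14/9.
  reduce S modulo (f_1, f_2, g_3):
  remainder 6400/6241y^2 - 3000/6241y - 9400/6241 ≠ 0; add g_4 = 6400/6241y^2 - 3000/6241y - 9400/6241 to the basis.

The other S-polynomials (S(f_2,g_3), S(f_1,g_4), S(f_2,g_4), S(g_3,g_4)) all reduce to 0 modulo the current basis, so we have a Gröbner basis.
Inter-reduce: drop elements whose leading term is divisible by another's, tail-reduce, and make monic.

G = {x - 80/79y - 1/79, y^2 - 15/32y - 47/32}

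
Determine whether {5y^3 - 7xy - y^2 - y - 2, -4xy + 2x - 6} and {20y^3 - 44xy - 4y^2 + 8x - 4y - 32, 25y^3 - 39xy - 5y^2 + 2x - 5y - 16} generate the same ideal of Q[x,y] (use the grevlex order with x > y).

Yes, the ideals are equal.

Equality of ideals is decidable: compute both reduced Gröbner bases (unique for the ordering) and check whether they agree.
Buchberger on the first generating set:
f_1 = 5y^3 - 7xy - y^2 - y - 2, LT = y^3.
f_2 = -4xy + 2x - 6, LT = xy.

S(f_1,f_2): lcm = xy^3. S = -7/5x^2y + 3/10xy^2 - 1/5xy - 3/2y^2 - 2/5x.
  leading term x^2y: subtract (7/20x)·f_2 from -7/5x^2y + 3/10xy^2 - 1/5xy - 3/2y^2 - 2/5x → 3/10xy^2 - 7/10x^2 - 1/5xy - 3/2y^2 + 17/10x
  leading term xy^2: subtract (-3/40y)·f_2 from 3/10xy^2 - 7/10x^2 - 1/5xy - 3/2y^2 + 17/10x → -7/10x^2 - 1/20xy - 3/2y^2 + 17/10x - 9/20y
  leading term x^2: no divisor's leading term divides it; move -7/10x^2 to the remainder.
  leading term xy: subtract (1/80)·f_2 from -1/20xy - 3/2y^2 + 17/10x - 9/20y → -3/2y^2 + 67/40x - 9/20y + 3/40
  leading term y^2: no divisor's leading term divides it; move -3/2y^2 to the remainder.
  leading term x: no divisor's leading term divides it; move 67/40x to the remainder.
  leading term y: no divisor's leading term divides it; move -9/20y to the remainder.
  leading term 1: no divisor's leading term divides it; move 3/40 to the remainder.
  remainder -7/10x^2 - 3/2y^2 + 67/40x - 9/20y + 3/40 ≠ 0; add g_3 = -7/10x^2 - 3/2y^2 + 67/40x - 9/20y + 3/40 to the basis.

The other S-polynomials (S(f_1,g_3), S(f_2,g_3)) all reduce to 0 modulo the current basis, so we have a Gröbner basis.
Inter-reduce: drop elements whose leading term is divisible by another's, tail-reduce, and make monic.
Reduced Gröbner basis: {y^3 - 1/5y^2 - 7/10x - 1/5y + 17/10, x^2 + 15/7y^2 - 67/28x + 9/14y - 3/28, xy - 1/2x + 3/2}.

Buchberger on the second generating set:
h_1 = 20y^3 - 44xy - 4y^2 + 8x - 4y - 32, LT = y^3.
h_2 = 25y^3 - 39xy - 5y^2 + 2x - 5y - 16, LT = y^3.

S(h_1,h_2): lcm = y^3. S = -16/25xy + 8/25x - 24/25.
  leading term xy: no divisor's leading term divides it; move -16/25xy to the remainder.
  leading term x: no divisor's leading term divides it; move 8/25x to the remainder.
  leading term 1: no divisor's leading term divides it; move -24/25 to the remainder.
  remainder -16/25xy + 8/25x - 24/25 ≠ 0; add k_3 = -16/25xy + 8/25x - 24/25 to the basis.

S(h_1,k_3): lcm = xy^3. S = -11/5x^2y + 3/10xy^2 + 2/5x^2 - 1/5xy - 3/2y^2 - 8/5x.
  leading term x^2y: subtract (55/16x)·k_3 from -11/5x^2y + 3/10xy^2 + 2/5x^2 - 1/5xy - 3/2y^2 - 8/5x → 3/10xy^2 - 7/10x^2 - 1/5xy - 3/2y^2 + 17/10x
  leading term xy^2: subtract (-15/32y)·k_3 from 3/10xy^2 - 7/10x^2 - 1/5xy - 3/2y^2 + 17/10x → -7/10x^2 - 1/20xy - 3/2y^2 + 17/10x - 9/20y
  leading term x^2: no divisor's leading term divides it; move -7/10x^2 to the remainder.
  leading term xy: subtract (5/64)·k_3 from -1/20xy - 3/2y^2 + 17/10x - 9/20y → -3/2y^2 + 67/40x - 9/20y + 3/40
  leading term y^2: no divisor's leading term divides it; move -3/2y^2 to the remainder.
  leading term x: no divisor's leading term divides it; move 67/40x to the remainder.
  leading term y: no divisor's leading term divides it; move -9/20y to the remainder.
  leading term 1: no divisor's leading term divides it; move 3/40 to the remainder.
  remainder -7/10x^2 - 3/2y^2 + 67/40x - 9/20y + 3/40 ≠ 0; add k_4 = -7/10x^2 - 3/2y^2 + 67/40x - 9/20y + 3/40 to the basis.

The other S-polynomials (S(h_2,k_3), S(h_1,k_4), S(h_2,k_4), S(k_3,k_4)) all reduce to 0 modulo the current basis, so we have a Gröbner basis.
Inter-reduce: drop elements whose leading term is divisible by another's, tail-reduce, and make monic.
Reduced Gröbner basis: {y^3 - 1/5y^2 - 7/10x - 1/5y + 17/10, x^2 + 15/7y^2 - 67/28x + 9/14y - 3/28, xy - 1/2x + 3/2}.

These coincide, so the ideals are equal.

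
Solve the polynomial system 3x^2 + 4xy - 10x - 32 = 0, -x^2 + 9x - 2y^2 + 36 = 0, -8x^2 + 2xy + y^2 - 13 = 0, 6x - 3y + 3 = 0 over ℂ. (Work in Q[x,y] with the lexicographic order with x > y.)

{(2, 5)}

Compute a lex Gröbner basis by Buchberger's algorithm.
f_1 = 3x^2 + 4xy - 10x - 32, LT = x^2.
f_2 = -x^2 + 9x - 2y^2 + 36, LT = x^2.
f_3 = -8x^2 + 2xy + y^2 - 13, LT = x^2.
f_4 = 6x - 3y + 3, LT = x.

S(f_1,f_2): lcm = x^2. S = 4/3xy + 17/3x - 2y^2 + 76/3.
  leading term xy: subtract (2/9y)·f_4 from 4/3xy + 17/3x - 2y^2 + 76/3 → 17/3x - 4/3y^2 - 2/3y + 76/3
  leading term x: subtract (17/18)·f_4 from 17/3x - 4/3y^2 - 2/3y + 76/3 → -4/3y^2 + 13/6y + 45/2
  leading term y^2: no divisor's leading term divides it; move -4/3y^2 to the remainder.
  leading term y: no divisor's leading term divides it; move 13/6y to the remainder.
  leading term 1: no divisor's leading term divides it; move 45/2 to the remainder.
  remainder -4/3y^2 + 13/6y + 45/2 ≠ 0; add h_5 = -4/3y^2 + 13/6y + 45/2 to the basis.

S(f_1,f_3): lcm = x^2. S = 19/12xy - 10/3x + 1/8y^2 - 295/24.
  leading term xy: subtract (19/72y)·f_4 from 19/12xy - 10/3x + 1/8y^2 - 295/24 → -10/3x + 11/12y^2 - 19/24y - 295/24
  leading term x: subtract (-5/9)·f_4 from -10/3x + 11/12y^2 - 19/24y - 295/24 → 11/12y^2 - 59/24y - 85/8
  leading term y^2: subtract (-11/16)·h_5 from 11/12y^2 - 59/24y - 85/8 → -31/32y + 155/32
  leading term y: no divisor's leading term divides it; move -31/32y to the remainder.
  leading term 1: no divisor's leading term divides it; move 155/32 to the remainder.
  remainder -31/32y + 155/32 ≠ 0; add h_6 = -31/32y + 155/32 to the basis.

The other S-polynomials (S(f_1,f_4), S(f_2,f_3), S(f_2,f_4), S(f_3,f_4), S(f_1,h_5), S(f_2,h_5), S(f_3,h_5), S(f_4,h_5), S(f_1,h_6), S(f_2,h_6), S(f_3,h_6), S(f_4,h_6), S(h_5,h_6)) all reduce to 0 modulo the current basis, so we have a Gröbner basis.
Inter-reduce: drop elements whose leading term is divisible by another's, tail-reduce, and make monic.
Reduced Gröbner basis: {x - 2, y - 5}.

A lex Gröbner basis eliminates variables successively. Here y - 5 depends only on y, with roots {5}; lifting each root through the earlier basis elements recovers the full solutions.
  y = 5: the earlier basis element becomes x - 2 = 0, giving x = 2 — point (2, 5).
A lex Gröbner basis triangularizes the system, enabling back-substitution.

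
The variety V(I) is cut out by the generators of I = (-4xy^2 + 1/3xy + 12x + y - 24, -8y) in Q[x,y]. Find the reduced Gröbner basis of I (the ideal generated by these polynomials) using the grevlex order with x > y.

G = {x - 2, y}

The reduced Gröbner basis is the canonical form of the ideal for this ordering.

f_1 = -4xy^2 + 1/3xy + 12x + y - 24, LT = xy^2.
f_2 = -8y, LT = y.

S(f_1,f_2): lcm = xy^2. S = -1/12xy - 3x - 1/4y + 6.
  leading term xy: subtract (1/96x)·f_2 from -1/12xy - 3x - 1/4y + 6 → -3x - 1/4y + 6
  leading term x: no divisor's leading term divides it; move -3x to the remainder.
  leading term y: subtract (1/32)·f_2 from -1/4y + 6 → 6
  leading term 1: no divisor's leading term divides it; move 6 to the remainder.
  remainder -3x + 6 ≠ 0; add g_3 = -3x + 6 to the basis.

The other S-polynomials (S(f_1,g_3), S(f_2,g_3)) all reduce to 0 modulo the current basis, so we have a Gröbner basis.
Inter-reduce: drop elements whose leading term is divisible by another's, tail-reduce, and make monic.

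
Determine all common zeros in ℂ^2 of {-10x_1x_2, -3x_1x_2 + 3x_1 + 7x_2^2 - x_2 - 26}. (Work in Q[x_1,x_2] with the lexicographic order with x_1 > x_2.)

{(0, -13/7), (26/3, 0), (0, 2)}

Compute a lex Gröbner basis by Buchberger's algorithm.
f_1 = -10x_1x_2, LT = x_1x_2.
f_2 = -3x_1x_2 + 3x_1 + 7x_2^2 - x_2 - 26, LT = x_1x_2.

S(f_1,f_2): lcm = x_1x_2. S = x_1 + 7/3x_2^2 - 1/3x_2 - 26/3.
  leading term x_1: no divisor's leading term divides it; move x_1 to the remainder.
  leading term x_2^2: no divisor's leading term divides it; move 7/3x_2^2 to the remainder.
  leading term x_2: no divisor's leading term divides it; move -1/3x_2 to the remainder.
  leading term 1: no divisor's leading term divides it; move -26/3 to the remainder.
  remainder x_1 + 7/3x_2^2 - 1/3x_2 - 26/3 ≠ 0; add h_3 = x_1 + 7/3x_2^2 - 1/3x_2 - 26/3 to the basis.

S(f_1,h_3): lcm = x_1x_2. S = -7/3x_2^3 + 1/3x_2^2 + 26/3x_2.
  leading term x_2^3: no divisor's leading term divides it; move -7/3x_2^3 to the remainder.
  leading term x_2^2: no divisor's leading term divides it; move 1/3x_2^2 to the remainder.
  leading term x_2: no divisor's leading term divides it; move 26/3x_2 to the remainder.
  remainder -7/3x_2^3 + 1/3x_2^2 + 26/3x_2 ≠ 0; add h_4 = -7/3x_2^3 + 1/3x_2^2 + 26/3x_2 to the basis.

The other S-polynomials (S(f_2,h_3), S(f_1,h_4), S(f_2,h_4), S(h_3,h_4)) all reduce to 0 modulo the current basis, so we have a Gröbner basis.
Inter-reduce: drop elements whose leading term is divisible by another's, tail-reduce, and make monic.
Reduced Gröbner basis: {x_1 + 7/3x_2^2 - 1/3x_2 - 26/3, x_2^3 - 1/7x_2^2 - 26/7x_2}.

From the last basis element, x_2^3 - 1/7x_2^2 - 26/7x_2 = 0, so x_2 takes values in {-13/7, 0, 2}. Each choice, substituted upward through the basis, yields the corresponding point(s) of the solution set.
  x_2 = -13/7: the earlier basis element becomes x_1 = 0, giving x_1 = 0 — point (0, -13/7).
  x_2 = 0: the earlier basis element becomes x_1 - 26/3 = 0, giving x_1 = 26/3 — point (26/3, 0).
  x_2 = 2: the earlier basis element becomes x_1 = 0, giving x_1 = 0 — point (0, 2).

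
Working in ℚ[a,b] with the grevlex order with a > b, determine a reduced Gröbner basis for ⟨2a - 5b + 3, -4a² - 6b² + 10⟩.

G = {b² - 30/31b - 1/31, a - 5/2b + 3/2}

This is the nonlinear analogue of row-reducing a linear system.

f_1 = 2a - 5b + 3, LT = a.
f_2 = -4a² - 6b² + 10, LT = a².

S(f_1,f_2): lcm = a². S = -5/2ab - 3/2b² + 3/2a + 5/2.
  leading term ab: subtract (-5/4b)·f_1 from -5/2ab - 3/2b² + 3/2a + 5/2 → -31/4b² + 3/2a + 15/4b + 5/2
  leading term b²: no divisor's leading term divides it; move -31/4b² to the remainder.
  leading term a: subtract (¾)·f_1 from 3/2a + 15/4b + 5/2 → 15/2b + ¼
  leading term b: no divisor's leading term divides it; move 15/2b to the remainder.
  leading term 1: no divisor's leading term divides it; move ¼ to the remainder.
  remainder -31/4b² + 15/2b + ¼ ≠ 0; add g_3 = -31/4b² + 15/2b + ¼ to the basis.

S(f_1,g_3): leading monomials are coprime, so the S-polynomial reduces to 0 (Buchberger's first criterion).
S(f_2,g_3): leading monomials are coprime, so the S-polynomial reduces to 0 (Buchberger's first criterion).
Every S-polynomial of the final basis reduces to 0, so we have a Gröbner basis.
Inter-reduce: drop elements whose leading term is divisible by another's, tail-reduce, and make monic.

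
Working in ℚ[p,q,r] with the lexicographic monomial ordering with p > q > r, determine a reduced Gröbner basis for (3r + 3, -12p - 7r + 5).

G = {p - 1, r + 1}

f_1 = 3r + 3, LT = r.
f_2 = -12p - 7r + 5, LT = p.

The S-polynomials (S(f_1,f_2)) all reduce to 0 modulo the current basis, so we have a Gröbner basis.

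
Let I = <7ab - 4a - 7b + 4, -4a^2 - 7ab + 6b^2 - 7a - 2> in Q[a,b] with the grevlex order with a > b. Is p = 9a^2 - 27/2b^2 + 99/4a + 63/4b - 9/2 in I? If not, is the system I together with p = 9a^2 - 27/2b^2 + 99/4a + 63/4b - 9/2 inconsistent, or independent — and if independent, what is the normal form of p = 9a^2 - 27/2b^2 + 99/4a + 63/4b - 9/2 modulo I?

9a^2 - 27/2b^2 + 99/4a + 63/4b - 9/2 lies in I (it reduces to 0).

First compute the reduced Gröbner basis of I by Buchberger's algorithm.
f_1 = 7ab - 4a - 7b + 4, LT = ab.
f_2 = -4a^2 - 7ab + 6b^2 - 7a - 2, LT = a^2.

S(f_1,f_2): lcm = a^2b. S = -7/4ab^2 + 3/2b^3 - 4/7a^2 - 11/4ab + 4/7a - 1/2b.
  leading term ab^2: subtract (-1/4b)·f_1 from -7/4ab^2 + 3/2b^3 - 4/7a^2 - 11/4ab + 4/7a - 1/2b → 3/2b^3 - 4/7a^2 - 15/4ab - 7/4b^2 + 4/7a + 1/2b
  leading term b^3: no divisor's leading term divides it; move 3/2b^3 to the remainder.
  leading term a^2: subtract (1/7)·f_2 from -4/7a^2 - 15/4ab - 7/4b^2 + 4/7a + 1/2b → -11/4ab - 73/28b^2 + 11/7a + 1/2b + 2/7
  leading term ab: subtract (-11/28)·f_1 from -11/4ab - 73/28b^2 + 11/7a + 1/2b + 2/7 → -73/28b^2 - 9/4b + 13/7
  leading term b^2: no divisor's leading term divides it; move -73/28b^2 to the remainder.
  leading term b: no divisor's leading term divides it; move -9/4b to the remainder.
  leading term 1: no divisor's leading term divides it; move 13/7 to the remainder.
  remainder 3/2b^3 - 73/28b^2 - 9/4b + 13/7 ≠ 0; add h_3 = 3/2b^3 - 73/28b^2 - 9/4b + 13/7 to the basis.

The other S-polynomials (S(f_1,h_3), S(f_2,h_3)) all reduce to 0 modulo the current basis, so we have a Gröbner basis.
Inter-reduce: drop elements whose leading term is divisible by another's, tail-reduce, and make monic.
Reduced Gröbner basis: {b^3 - 73/42b^2 - 3/2b + 26/21, a^2 - 3/2b^2 + 11/4a + 7/4b - 1/2, ab - 4/7a - b + 4/7}.
Label its elements g_1 = b^3 - 73/42b^2 - 3/2b + 26/21, g_2 = a^2 - 3/2b^2 + 11/4a + 7/4b - 1/2, g_3 = ab - 4/7a - b + 4/7.

Reduce p = 9a^2 - 27/2b^2 + 99/4a + 63/4b - 9/2 modulo G:
  leading term a^2: subtract (9)·g_2 from 9a^2 - 27/2b^2 + 99/4a + 63/4b - 9/2 → 0
  normal form = 0.
Since the normal form is 0, p ∈ I.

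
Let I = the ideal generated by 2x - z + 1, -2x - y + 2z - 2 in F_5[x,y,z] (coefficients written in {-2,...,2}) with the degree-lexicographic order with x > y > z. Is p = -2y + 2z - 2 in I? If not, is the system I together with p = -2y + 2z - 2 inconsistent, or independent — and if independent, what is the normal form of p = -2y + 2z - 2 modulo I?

First compute the reduced Gröbner basis of I by Buchberger's algorithm.
f_1 = 2x - z + 1, LT = x.
f_2 = -2x - y + 2z - 2, LT = x.

S(f_1,f_2): lcm = x. S = 2y - 2z + 2.
  leading term y: no divisor's leading term divides it; move 2y to the remainder.
  leading term z: no divisor's leading term divides it; move -2z to the remainder.
  leading term 1: no divisor's leading term divides it; move 2 to the remainder.
  remainder 2y - 2z + 2 ≠ 0; add h_3 = 2y - 2z + 2 to the basis.

The other S-polynomials (S(f_1,h_3), S(f_2,h_3)) all reduce to 0 modulo the current basis, so we have a Gröbner basis.
Inter-reduce: drop elements whose leading term is divisible by another's, tail-reduce, and make monic.
Reduced Gröbner basis: {x + 2z - 2, y - z + 1}.
Label its elements g_1 = x + 2z - 2, g_2 = y - z + 1.

Reduce p = -2y + 2z - 2 modulo G:
  leading term y: subtract (-2)·g_2 from -2y + 2z - 2 → 0
  normal form = 0.
Since the normal form is 0, p ∈ I.

-2y + 2z - 2 lies in I (it reduces to 0).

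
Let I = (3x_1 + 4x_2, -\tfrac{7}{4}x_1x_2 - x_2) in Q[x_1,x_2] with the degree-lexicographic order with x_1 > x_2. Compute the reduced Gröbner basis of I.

G = {x_2^{2} - \tfrac{3}{7}x_2, x_1 + \tfrac{4}{3}x_2}

f_1 = 3x_1 + 4x_2, LT = x_1.
f_2 = -\tfrac{7}{4}x_1x_2 - x_2, LT = x_1x_2.

S(f_1,f_2): lcm = x_1x_2. S = \tfrac{4}{3}x_2^{2} - \tfrac{4}{7}x_2.
  reduce S modulo (f_1, f_2):
  remainder \tfrac{4}{3}x_2^{2} - \tfrac{4}{7}x_2 ≠ 0; add g_3 = \tfrac{4}{3}x_2^{2} - \tfrac{4}{7}x_2 to the basis.

The other S-polynomials (S(f_1,g_3), S(f_2,g_3)) all reduce to 0 modulo the current basis, so we have a Gröbner basis.
Inter-reduce: drop elements whose leading term is divisible by another's, tail-reduce, and make monic.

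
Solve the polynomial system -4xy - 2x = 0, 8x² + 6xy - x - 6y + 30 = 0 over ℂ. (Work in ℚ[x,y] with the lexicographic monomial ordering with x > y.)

Compute a lex Gröbner basis by Buchberger's algorithm.
f_1 = -4xy - 2x, LT = xy.
f_2 = 8x² + 6xy - x - 6y + 30, LT = x².

S(f_1,f_2): lcm = x²y. S = ½x² - ¾xy² + ⅛xy + ¾y² - 15/4y.
  leading term x²: subtract (1/16)·f_2 from ½x² - ¾xy² + ⅛xy + ¾y² - 15/4y → -¾xy² - ¼xy + 1/16x + ¾y² - 27/8y - 15/8
  leading term xy²: subtract (3/16y)·f_1 from -¾xy² - ¼xy + 1/16x + ¾y² - 27/8y - 15/8 → ⅛xy + 1/16x + ¾y² - 27/8y - 15/8
  leading term xy: subtract (-1/32)·f_1 from ⅛xy + 1/16x + ¾y² - 27/8y - 15/8 → ¾y² - 27/8y - 15/8
  leading term y²: no divisor's leading term divides it; move ¾y² to the remainder.
  leading term y: no divisor's leading term divides it; move -27/8y to the remainder.
  leading term 1: no divisor's leading term divides it; move -15/8 to the remainder.
  remainder ¾y² - 27/8y - 15/8 ≠ 0; add h_3 = ¾y² - 27/8y - 15/8 to the basis.

The other S-polynomials (S(f_1,h_3), S(f_2,h_3)) all reduce to 0 modulo the current basis, so we have a Gröbner basis.
Inter-reduce: drop elements whose leading term is divisible by another's, tail-reduce, and make monic.
Reduced Gröbner basis: {x² - ½x - ¾y + 15/4, xy + ½x, y² - 9/2y - 5/2}.

The lex basis is triangular: the last element involves only y. Solving y² - 9/2y - 5/2 = 0 gives y ∈ {-1/2, 5}; substituting each value into the earlier elements determines the remaining variables.
  y = -1/2: the earlier basis element becomes x² - ½x + 33/8 = 0, giving x = 1/4 - sqrt(65)*I/4, 1/4 + sqrt(65)*I/4 — points (1/4 - sqrt(65)*I/4, -1/2), (1/4 + sqrt(65)*I/4, -1/2).
  y = 5: the earlier basis elements become x² - ½x = 0; 11/2x = 0, giving x = 0 — point (0, 5).
Substituting each solution back into the original system confirms all equations vanish.

{(1/4 - sqrt(65)*I/4, -1/2), (1/4 + sqrt(65)*I/4, -1/2), (0, 5)}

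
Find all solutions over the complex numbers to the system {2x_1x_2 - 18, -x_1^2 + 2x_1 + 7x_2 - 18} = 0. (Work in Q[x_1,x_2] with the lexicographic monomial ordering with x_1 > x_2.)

{(3, 3), (-1/2 + sqrt(83)*I/2, -3/14 - 3*sqrt(83)*I/14), (-1/2 - sqrt(83)*I/2, -3/14 + 3*sqrt(83)*I/14)}

Compute a lex Gröbner basis by Buchberger's algorithm.
f_1 = 2x_1x_2 - 18, LT = x_1x_2.
f_2 = -x_1^2 + 2x_1 + 7x_2 - 18, LT = x_1^2.

S(f_1,f_2): lcm = x_1^2x_2. S = 2x_1x_2 - 9x_1 + 7x_2^2 - 18x_2.
  leading term x_1x_2: subtract (1)·f_1 from 2x_1x_2 - 9x_1 + 7x_2^2 - 18x_2 → -9x_1 + 7x_2^2 - 18x_2 + 18
  leading term x_1: no divisor's leading term divides it; move -9x_1 to the remainder.
  leading term x_2^2: no divisor's leading term divides it; move 7x_2^2 to the remainder.
  leading term x_2: no divisor's leading term divides it; move -18x_2 to the remainder.
  leading term 1: no divisor's leading term divides it; move 18 to the remainder.
  remainder -9x_1 + 7x_2^2 - 18x_2 + 18 ≠ 0; add h_3 = -9x_1 + 7x_2^2 - 18x_2 + 18 to the basis.

S(f_1,h_3): lcm = x_1x_2. S = 7/9x_2^3 - 2x_2^2 + 2x_2 - 9.
  leading term x_2^3: no divisor's leading term divides it; move 7/9x_2^3 to the remainder.
  leading term x_2^2: no divisor's leading term divides it; move -2x_2^2 to the remainder.
  leading term x_2: no divisor's leading term divides it; move 2x_2 to the remainder.
  leading term 1: no divisor's leading term divides it; move -9 to the remainder.
  remainder 7/9x_2^3 - 2x_2^2 + 2x_2 - 9 ≠ 0; add h_4 = 7/9x_2^3 - 2x_2^2 + 2x_2 - 9 to the basis.

The other S-polynomials (S(f_2,h_3), S(f_1,h_4), S(f_2,h_4), S(h_3,h_4)) all reduce to 0 modulo the current basis, so we have a Gröbner basis.
Inter-reduce: drop elements whose leading term is divisible by another's, tail-reduce, and make monic.
Reduced Gröbner basis: {x_1 - 7/9x_2^2 + 2x_2 - 2, x_2^3 - 18/7x_2^2 + 18/7x_2 - 81/7}.

A lex Gröbner basis eliminates variables successively. Here x_2^3 - 18/7x_2^2 + 18/7x_2 - 81/7 depends only on x_2, with roots {3, -3/14 - 3*sqrt(83)*I/14, -3/14 + 3*sqrt(83)*I/14}; lifting each root through the earlier basis elements recovers the full solutions.
  x_2 = 3: the earlier basis element becomes x_1 - 3 = 0, giving x_1 = 3 — point (3, 3).
  x_2 = -3/14 - 3*sqrt(83)*I/14: the earlier basis element becomes x_1 + 1/2 - sqrt(83)*I/2 = 0, giving x_1 = -1/2 + sqrt(83)*I/2 — point (-1/2 + sqrt(83)*I/2, -3/14 - 3*sqrt(83)*I/14).
  x_2 = -3/14 + 3*sqrt(83)*I/14: the earlier basis element becomes x_1 + 1/2 + sqrt(83)*I/2 = 0, giving x_1 = -1/2 - sqrt(83)*I/2 — point (-1/2 - sqrt(83)*I/2, -3/14 + 3*sqrt(83)*I/14).
Each listed point satisfies every original equation (direct substitution).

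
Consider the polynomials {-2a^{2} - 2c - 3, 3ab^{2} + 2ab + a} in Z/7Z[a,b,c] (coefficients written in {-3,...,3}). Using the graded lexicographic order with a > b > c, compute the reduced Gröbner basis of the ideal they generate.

G = {ab^{2} + 3ab - 2a, b^{2}c - 2b^{2} + 3bc + b - 2c - 3, a^{2} + c - 2}

The reduced Gröbner basis is the canonical form of the ideal for this ordering.

f_1 = -2a^{2} - 2c - 3, LT = a^{2}.
f_2 = 3ab^{2} + 2ab + a, LT = ab^{2}.

S(f_1,f_2): lcm = a^{2}b^{2}. S = -3a^{2}b + b^{2}c + 2a^{2} - 2b^{2}.
  leading term a^{2}b: subtract (-2b)·f_1 from -3a^{2}b + b^{2}c + 2a^{2} - 2b^{2} → b^{2}c + 2a^{2} - 2b^{2} + 3bc + b
  leading term b^{2}c: no divisor's leading term divides it; move b^{2}c to the remainder.
  leading term a^{2}: subtract (-1)·f_1 from 2a^{2} - 2b^{2} + 3bc + b → -2b^{2} + 3bc + b - 2c - 3
  leading term b^{2}: no divisor's leading term divides it; move -2b^{2} to the remainder.
  leading term bc: no divisor's leading term divides it; move 3bc to the remainder.
  leading term b: no divisor's leading term divides it; move b to the remainder.
  leading term c: no divisor's leading term divides it; move -2c to the remainder.
  leading term 1: no divisor's leading term divides it; move -3 to the remainder.
  remainder b^{2}c - 2b^{2} + 3bc + b - 2c - 3 ≠ 0; add g_3 = b^{2}c - 2b^{2} + 3bc + b - 2c - 3 to the basis.

The other S-polynomials (S(f_1,g_3), S(f_2,g_3)) all reduce to 0 modulo the current basis, so we have a Gröbner basis.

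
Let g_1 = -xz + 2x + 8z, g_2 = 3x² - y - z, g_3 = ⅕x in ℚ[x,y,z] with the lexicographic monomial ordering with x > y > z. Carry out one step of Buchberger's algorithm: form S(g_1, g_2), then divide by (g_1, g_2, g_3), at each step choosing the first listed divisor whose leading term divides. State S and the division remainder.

lcm(LM(g_1), LM(g_2)) = x²z.
S = (lcm/LT(g_1))·g_1 − (lcm/LT(g_2))·g_2 = -2x² - 8xz + ⅓yz + ⅓z².
Reduce S modulo (g_1, g_2, g_3) in that order:
  leading term x²: subtract (-⅔)·g_2 from -2x² - 8xz + ⅓yz + ⅓z² → -8xz + ⅓yz - ⅔y + ⅓z² - ⅔z
  leading term xz: subtract (8)·g_1 from -8xz + ⅓yz - ⅔y + ⅓z² - ⅔z → -16x + ⅓yz - ⅔y + ⅓z² - 194/3z
  leading term x: subtract (-80)·g_3 from -16x + ⅓yz - ⅔y + ⅓z² - 194/3z → ⅓yz - ⅔y + ⅓z² - 194/3z
  leading term yz: no divisor's leading term divides it; move ⅓yz to the remainder.
  leading term y: no divisor's leading term divides it; move -⅔y to the remainder.
  leading term z²: no divisor's leading term divides it; move ⅓z² to the remainder.
  leading term z: no divisor's leading term divides it; move -194/3z to the remainder.
The remainder ⅓yz - ⅔y + ⅓z² - 194/3z is nonzero, so it would be added as the next basis element.

S(g_1, g_2) = -2x² - 8xz + ⅓yz + ⅓z²; remainder on division = ⅓yz - ⅔y + ⅓z² - 194/3z.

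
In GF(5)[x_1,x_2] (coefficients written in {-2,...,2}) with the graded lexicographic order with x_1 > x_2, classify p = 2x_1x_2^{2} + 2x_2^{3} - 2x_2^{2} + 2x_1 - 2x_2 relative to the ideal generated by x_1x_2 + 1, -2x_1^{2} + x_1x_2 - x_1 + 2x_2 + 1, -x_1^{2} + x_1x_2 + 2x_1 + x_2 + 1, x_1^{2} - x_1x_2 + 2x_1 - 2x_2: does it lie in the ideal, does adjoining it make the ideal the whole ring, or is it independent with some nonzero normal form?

First compute the reduced Gröbner basis of I by Buchberger's algorithm.
f_1 = x_1x_2 + 1, LT = x_1x_2.
f_2 = -2x_1^{2} + x_1x_2 - x_1 + 2x_2 + 1, LT = x_1^{2}.
f_3 = -x_1^{2} + x_1x_2 + 2x_1 + x_2 + 1, LT = x_1^{2}.
f_4 = x_1^{2} - x_1x_2 + 2x_1 - 2x_2, LT = x_1^{2}.

S(f_1,f_2): lcm = x_1^{2}x_2. S = -2x_1x_2^{2} + 2x_1x_2 + x_2^{2} + x_1 - 2x_2.
  leading term x_1x_2^{2}: subtract (-2x_2)·f_1 from -2x_1x_2^{2} + 2x_1x_2 + x_2^{2} + x_1 - 2x_2 → 2x_1x_2 + x_2^{2} + x_1
  leading term x_1x_2: subtract (2)·f_1 from 2x_1x_2 + x_2^{2} + x_1 → x_2^{2} + x_1 - 2
  leading term x_2^{2}: no divisor's leading term divides it; move x_2^{2} to the remainder.
  leading term x_1: no divisor's leading term divides it; move x_1 to the remainder.
  leading term 1: no divisor's leading term divides it; move -2 to the remainder.
  remainder x_2^{2} + x_1 - 2 ≠ 0; add h_5 = x_2^{2} + x_1 - 2 to the basis.

S(f_1,f_4): lcm = x_1^{2}x_2. S = x_1x_2^{2} - 2x_1x_2 + 2x_2^{2} + x_1.
  leading term x_1x_2^{2}: subtract (x_2)·f_1 from x_1x_2^{2} - 2x_1x_2 + 2x_2^{2} + x_1 → -2x_1x_2 + 2x_2^{2} + x_1 - x_2
  leading term x_1x_2: subtract (-2)·f_1 from -2x_1x_2 + 2x_2^{2} + x_1 - x_2 → 2x_2^{2} + x_1 - x_2 + 2
  leading term x_2^{2}: subtract (2)·h_5 from 2x_2^{2} + x_1 - x_2 + 2 → -x_1 - x_2 + 1
  leading term x_1: no divisor's leading term divides it; move -x_1 to the remainder.
  leading term x_2: no divisor's leading term divides it; move -x_2 to the remainder.
  leading term 1: no divisor's leading term divides it; move 1 to the remainder.
  remainder -x_1 - x_2 + 1 ≠ 0; add h_6 = -x_1 - x_2 + 1 to the basis.

The other S-polynomials (S(f_1,f_3), S(f_2,f_3), S(f_2,f_4), S(f_3,f_4), S(f_1,h_5), S(f_2,h_5), S(f_3,h_5), S(f_4,h_5), S(f_1,h_6), S(f_2,h_6), S(f_3,h_6), S(f_4,h_6), S(h_5,h_6)) all reduce to 0 modulo the current basis, so we have a Gröbner basis.
Inter-reduce: drop elements whose leading term is divisible by another's, tail-reduce, and make monic.
Reduced Gröbner basis: {x_2^{2} - x_2 - 1, x_1 + x_2 - 1}.
Label its elements g_1 = x_2^{2} - x_2 - 1, g_2 = x_1 + x_2 - 1.

Reduce p = 2x_1x_2^{2} + 2x_2^{3} - 2x_2^{2} + 2x_1 - 2x_2 modulo G:
  leading term x_1x_2^{2}: subtract (2x_1)·g_1 from 2x_1x_2^{2} + 2x_2^{3} - 2x_2^{2} + 2x_1 - 2x_2 → 2x_2^{3} + 2x_1x_2 - 2x_2^{2} - x_1 - 2x_2
  leading term x_2^{3}: subtract (2x_2)·g_1 from 2x_2^{3} + 2x_1x_2 - 2x_2^{2} - x_1 - 2x_2 → 2x_1x_2 - x_1
  leading term x_1x_2: subtract (2x_2)·g_2 from 2x_1x_2 - x_1 → -2x_2^{2} - x_1 + 2x_2
  leading term x_2^{2}: subtract (-2)·g_1 from -2x_2^{2} - x_1 + 2x_2 → -x_1 - 2
  leading term x_1: subtract (-1)·g_2 from -x_1 - 2 → x_2 + 2
  leading term x_2: no divisor's leading term divides it; move x_2 to the remainder.
  leading term 1: no divisor's leading term divides it; move 2 to the remainder.
  normal form = x_2 + 2.
The normal form is nonzero, so p ∉ I. Since p minus its normal form lies in I, I + (p) = I + (r) where r = x_2 + 2; decide whether this ideal is the whole ring.
Run Buchberger on G together with r (pairs among the g_i already reduce to 0 since G is a Gröbner basis):
g_1 = x_2^{2} - x_2 - 1, LT = x_2^{2}.
g_2 = x_1 + x_2 - 1, LT = x_1.
r = x_2 + 2, LT = x_2.

The S-polynomials (S(g_1,g_2), S(g_1,r), S(g_2,r)) all reduce to 0 modulo the current basis, so we have a Gröbner basis.
Inter-reduce: drop elements whose leading term is divisible by another's, tail-reduce, and make monic.
Reduced Gröbner basis: {x_1 + 2, x_2 + 2}.
The reduced Gröbner basis of I + (p) is {x_1 + 2, x_2 + 2} ≠ {1}, a proper ideal, so the enlarged system stays consistent: p is independent of I, with normal form x_2 + 2.

2x_1x_2^{2} + 2x_2^{3} - 2x_2^{2} + 2x_1 - 2x_2 is independent of I; its normal form modulo I is x_2 + 2.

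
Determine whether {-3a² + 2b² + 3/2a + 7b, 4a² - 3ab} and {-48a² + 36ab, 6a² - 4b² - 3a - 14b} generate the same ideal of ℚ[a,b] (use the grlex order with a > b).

Equality of ideals is decidable: compute both reduced Gröbner bases (unique for the ordering) and check whether they agree.
Buchberger on the first generating set:
f_1 = -3a² + 2b² + 3/2a + 7b, LT = a².
f_2 = 4a² - 3ab, LT = a².

S(f_1,f_2): lcm = a². S = ¾ab - ⅔b² - ½a - 7/3b.
  leading term ab: no divisor's leading term divides it; move ¾ab to the remainder.
  leading term b²: no divisor's leading term divides it; move -⅔b² to the remainder.
  leading term a: no divisor's leading term divides it; move -½a to the remainder.
  leading term b: no divisor's leading term divides it; move -7/3b to the remainder.
  remainder ¾ab - ⅔b² - ½a - 7/3b ≠ 0; add g_3 = ¾ab - ⅔b² - ½a - 7/3b to the basis.

S(f_1,g_3): lcm = a²b. S = 8/9ab² - ⅔b³ + ⅔a² + 47/18ab - 7/3b².
  leading term ab²: subtract (32/27b)·g_3 from 8/9ab² - ⅔b³ + ⅔a² + 47/18ab - 7/3b² → 10/81b³ + ⅔a² + 173/54ab + 35/81b²
  leading term b³: no divisor's leading term divides it; move 10/81b³ to the remainder.
  leading term a²: subtract (-2/9)·f_1 from ⅔a² + 173/54ab + 35/81b² → 173/54ab + 71/81b² + ⅓a + 14/9b
  leading term ab: subtract (346/81)·g_3 from 173/54ab + 71/81b² + ⅓a + 14/9b → 905/243b² + 200/81a + 2800/243b
  leading term b²: no divisor's leading term divides it; move 905/243b² to the remainder.
  leading term a: no divisor's leading term divides it; move 200/81a to the remainder.
  leading term b: no divisor's leading term divides it; move 2800/243b to the remainder.
  remainder 10/81b³ + 905/243b² + 200/81a + 2800/243b ≠ 0; add g_4 = 10/81b³ + 905/243b² + 200/81a + 2800/243b to the basis.

The other S-polynomials (S(f_2,g_3), S(f_1,g_4), S(f_2,g_4), S(g_3,g_4)) all reduce to 0 modulo the current basis, so we have a Gröbner basis.
Inter-reduce: drop elements whose leading term is divisible by another's, tail-reduce, and make monic.
Reduced Gröbner basis: {b³ + 181/6b² + 20a + 280/3b, a² - ⅔b² - ½a - 7/3b, ab - 8/9b² - ⅔a - 28/9b}.

Buchberger on the second generating set:
h_1 = -48a² + 36ab, LT = a².
h_2 = 6a² - 4b² - 3a - 14b, LT = a².

S(h_1,h_2): lcm = a². S = -¾ab + ⅔b² + ½a + 7/3b.
  leading term ab: no divisor's leading term divides it; move -¾ab to the remainder.
  leading term b²: no divisor's leading term divides it; move ⅔b² to the remainder.
  leading term a: no divisor's leading term divides it; move ½a to the remainder.
  leading term b: no divisor's leading term divides it; move 7/3b to the remainder.
  remainder -¾ab + ⅔b² + ½a + 7/3b ≠ 0; add k_3 = -¾ab + ⅔b² + ½a + 7/3b to the basis.

S(h_1,k_3): lcm = a²b. S = 5/36ab² + ⅔a² + 28/9ab.
  leading term ab²: subtract (-5/27b)·k_3 from 5/36ab² + ⅔a² + 28/9ab → 10/81b³ + ⅔a² + 173/54ab + 35/81b²
  leading term b³: no divisor's leading term divides it; move 10/81b³ to the remainder.
  leading term a²: subtract (-1/72)·h_1 from ⅔a² + 173/54ab + 35/81b² → 100/27ab + 35/81b²
  leading term ab: subtract (-400/81)·k_3 from 100/27ab + 35/81b² → 905/243b² + 200/81a + 2800/243b
  leading term b²: no divisor's leading term divides it; move 905/243b² to the remainder.
  leading term a: no divisor's leading term divides it; move 200/81a to the remainder.
  leading term b: no divisor's leading term divides it; move 2800/243b to the remainder.
  remainder 10/81b³ + 905/243b² + 200/81a + 2800/243b ≠ 0; add k_4 = 10/81b³ + 905/243b² + 200/81a + 2800/243b to the basis.

The other S-polynomials (S(h_2,k_3), S(h_1,k_4), S(h_2,k_4), S(k_3,k_4)) all reduce to 0 modulo the current basis, so we have a Gröbner basis.
Inter-reduce: drop elements whose leading term is divisible by another's, tail-reduce, and make monic.
Reduced Gröbner basis: {b³ + 181/6b² + 20a + 280/3b, a² - ⅔b² - ½a - 7/3b, ab - 8/9b² - ⅔a - 28/9b}.

Same reduced basis, so the two generating sets span the same ideal.

Yes, the ideals are equal.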